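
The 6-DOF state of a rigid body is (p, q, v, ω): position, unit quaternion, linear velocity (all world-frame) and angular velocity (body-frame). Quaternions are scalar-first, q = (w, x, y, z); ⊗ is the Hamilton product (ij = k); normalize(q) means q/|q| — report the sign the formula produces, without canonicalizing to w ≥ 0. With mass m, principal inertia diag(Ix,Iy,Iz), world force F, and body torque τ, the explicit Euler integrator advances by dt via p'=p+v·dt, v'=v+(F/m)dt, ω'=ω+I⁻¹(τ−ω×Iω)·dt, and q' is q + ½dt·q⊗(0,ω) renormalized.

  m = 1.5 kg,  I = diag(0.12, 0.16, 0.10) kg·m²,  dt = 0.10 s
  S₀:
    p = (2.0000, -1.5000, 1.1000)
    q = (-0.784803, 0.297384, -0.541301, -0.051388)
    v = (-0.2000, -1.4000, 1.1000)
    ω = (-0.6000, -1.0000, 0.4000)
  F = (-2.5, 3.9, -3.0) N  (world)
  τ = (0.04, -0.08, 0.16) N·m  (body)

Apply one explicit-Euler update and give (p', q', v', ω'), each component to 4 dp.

angular accel α = (0.1333, -0.4700, 1.3600)
ω + α·dt = (-0.5867, -1.0470, 0.5360)
q⊗(0,ω) = (-0.3423154, 0.2029734, 0.6966822, -0.9360858)
updated quaternion q' = (-0.8004, 0.3069, -0.5055, -0.0980)
a = F/m = (-1.6667, 2.6000, -2.0000)
p + v·dt = (1.9800, -1.6400, 1.2100)
v + (F/m)dt = (-0.3667, -1.1400, 0.9000)

p' = (1.9800, -1.6400, 1.2100)
q' = (-0.8004, 0.3069, -0.5055, -0.0980)
v' = (-0.3667, -1.1400, 0.9000)
ω' = (-0.5867, -1.0470, 0.5360)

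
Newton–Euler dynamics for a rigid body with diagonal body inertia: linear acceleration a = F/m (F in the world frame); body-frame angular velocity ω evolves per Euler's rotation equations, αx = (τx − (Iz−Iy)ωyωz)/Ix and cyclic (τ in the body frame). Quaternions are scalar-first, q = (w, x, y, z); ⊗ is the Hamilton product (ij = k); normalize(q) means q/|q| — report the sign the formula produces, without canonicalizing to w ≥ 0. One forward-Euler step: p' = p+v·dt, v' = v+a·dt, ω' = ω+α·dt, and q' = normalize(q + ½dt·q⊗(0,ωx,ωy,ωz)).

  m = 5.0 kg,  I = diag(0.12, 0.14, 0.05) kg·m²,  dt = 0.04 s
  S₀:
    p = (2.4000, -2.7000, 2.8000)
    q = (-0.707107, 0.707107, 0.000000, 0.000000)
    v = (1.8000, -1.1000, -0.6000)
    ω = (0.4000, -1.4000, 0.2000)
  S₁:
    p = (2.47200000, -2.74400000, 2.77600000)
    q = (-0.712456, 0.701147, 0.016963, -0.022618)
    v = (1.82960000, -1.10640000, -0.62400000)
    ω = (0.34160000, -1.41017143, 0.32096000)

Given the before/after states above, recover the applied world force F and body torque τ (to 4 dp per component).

rate change Δω = (-0.05840000, -0.01017143, 0.12096000)
ω₀×(Iω₀) = (0.0252, 0.0056, -0.0112)
I·α + gyro = (-0.1500, -0.0300, 0.1400)
Δv = v₁−v₀ = (0.02960000, -0.00640000, -0.02400000)
applied force F = (3.7000, -0.8000, -3.0000)

F = (3.7000, -0.8000, -3.0000)
τ = (-0.1500, -0.0300, 0.1400)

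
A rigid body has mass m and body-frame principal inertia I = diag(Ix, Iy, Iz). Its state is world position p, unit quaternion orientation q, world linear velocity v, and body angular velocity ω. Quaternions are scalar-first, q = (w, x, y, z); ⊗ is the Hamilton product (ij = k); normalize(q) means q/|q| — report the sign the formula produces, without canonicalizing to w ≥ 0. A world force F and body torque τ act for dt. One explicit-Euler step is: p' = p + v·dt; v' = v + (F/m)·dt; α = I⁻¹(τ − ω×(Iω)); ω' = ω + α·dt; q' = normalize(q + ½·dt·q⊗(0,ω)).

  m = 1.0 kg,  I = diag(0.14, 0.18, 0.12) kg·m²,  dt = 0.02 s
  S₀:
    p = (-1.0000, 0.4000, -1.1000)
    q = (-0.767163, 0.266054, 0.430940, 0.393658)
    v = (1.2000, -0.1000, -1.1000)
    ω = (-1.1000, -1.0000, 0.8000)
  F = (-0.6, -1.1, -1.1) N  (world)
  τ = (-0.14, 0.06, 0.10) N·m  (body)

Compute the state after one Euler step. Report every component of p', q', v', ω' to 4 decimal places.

p' = (-0.9760, 0.3980, -1.1220)
q' = (-0.7630, 0.2818, 0.4321, 0.3895)
v' = (1.1880, -0.1220, -1.1220)
ω' = (-1.1269, -0.9914, 0.8093)

α = I⁻¹(τ − ω×Iω) = (-1.3429, 0.4311, 0.4667)
new body rate ω' = (-1.1269, -0.9914, 0.8093)
Hamilton product q⊗(0,ω) = (0.4086730, 1.5822893, 0.1212960, -0.4057504)
q + ½dt·q⊗(0,ω), renormalized = (-0.7630, 0.2818, 0.4321, 0.3895)
linear accel F/m = (-0.6000, -1.1000, -1.1000)
new position p' = (-0.9760, 0.3980, -1.1220)
new velocity v' = (1.1880, -0.1220, -1.1220)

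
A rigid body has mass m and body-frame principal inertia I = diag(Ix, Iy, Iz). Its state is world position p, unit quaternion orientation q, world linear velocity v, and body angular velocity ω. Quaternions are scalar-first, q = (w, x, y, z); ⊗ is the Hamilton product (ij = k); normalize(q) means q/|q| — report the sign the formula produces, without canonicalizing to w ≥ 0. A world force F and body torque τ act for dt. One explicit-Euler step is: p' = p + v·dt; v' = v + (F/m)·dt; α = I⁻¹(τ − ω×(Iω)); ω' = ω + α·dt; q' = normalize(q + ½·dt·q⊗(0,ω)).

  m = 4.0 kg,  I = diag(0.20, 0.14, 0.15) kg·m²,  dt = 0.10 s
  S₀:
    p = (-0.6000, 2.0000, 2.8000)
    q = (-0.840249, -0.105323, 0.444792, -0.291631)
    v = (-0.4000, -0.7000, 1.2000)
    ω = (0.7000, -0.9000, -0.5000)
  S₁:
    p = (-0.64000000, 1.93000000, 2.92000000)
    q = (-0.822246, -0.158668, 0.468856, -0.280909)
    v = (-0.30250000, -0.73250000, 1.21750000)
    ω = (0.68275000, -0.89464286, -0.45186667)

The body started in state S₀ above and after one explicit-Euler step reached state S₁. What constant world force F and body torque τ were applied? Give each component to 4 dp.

F = (3.9000, -1.3000, 0.7000)
τ = (-0.0300, -0.0100, 0.1100)

Δω = ω₁−ω₀ = (-0.01725000, 0.00535714, 0.04813333)
applied torque τ = (-0.0300, -0.0100, 0.1100)
Δv = v₁−v₀ = (0.09750000, -0.03250000, 0.01750000)
m·(v₁−v₀)/dt = (3.9000, -1.3000, 0.7000)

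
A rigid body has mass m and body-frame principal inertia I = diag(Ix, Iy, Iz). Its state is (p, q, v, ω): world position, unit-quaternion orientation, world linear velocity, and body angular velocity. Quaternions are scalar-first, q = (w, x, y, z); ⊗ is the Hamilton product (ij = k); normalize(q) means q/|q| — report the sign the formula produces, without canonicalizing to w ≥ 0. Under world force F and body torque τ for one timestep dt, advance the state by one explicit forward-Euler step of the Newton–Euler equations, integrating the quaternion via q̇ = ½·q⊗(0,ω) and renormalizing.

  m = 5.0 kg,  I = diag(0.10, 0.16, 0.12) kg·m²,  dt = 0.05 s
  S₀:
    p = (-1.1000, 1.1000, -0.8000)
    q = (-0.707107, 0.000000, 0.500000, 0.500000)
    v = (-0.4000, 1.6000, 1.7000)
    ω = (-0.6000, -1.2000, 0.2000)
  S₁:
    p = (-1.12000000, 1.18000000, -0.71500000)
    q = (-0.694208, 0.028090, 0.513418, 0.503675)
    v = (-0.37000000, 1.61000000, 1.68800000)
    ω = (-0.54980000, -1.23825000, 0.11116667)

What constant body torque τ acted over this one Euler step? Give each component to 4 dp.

ω₁ − ω₀ = (0.05020000, -0.03825000, -0.08883333)
applied torque τ = (0.1100, -0.1200, -0.1700)

τ = (0.1100, -0.1200, -0.1700)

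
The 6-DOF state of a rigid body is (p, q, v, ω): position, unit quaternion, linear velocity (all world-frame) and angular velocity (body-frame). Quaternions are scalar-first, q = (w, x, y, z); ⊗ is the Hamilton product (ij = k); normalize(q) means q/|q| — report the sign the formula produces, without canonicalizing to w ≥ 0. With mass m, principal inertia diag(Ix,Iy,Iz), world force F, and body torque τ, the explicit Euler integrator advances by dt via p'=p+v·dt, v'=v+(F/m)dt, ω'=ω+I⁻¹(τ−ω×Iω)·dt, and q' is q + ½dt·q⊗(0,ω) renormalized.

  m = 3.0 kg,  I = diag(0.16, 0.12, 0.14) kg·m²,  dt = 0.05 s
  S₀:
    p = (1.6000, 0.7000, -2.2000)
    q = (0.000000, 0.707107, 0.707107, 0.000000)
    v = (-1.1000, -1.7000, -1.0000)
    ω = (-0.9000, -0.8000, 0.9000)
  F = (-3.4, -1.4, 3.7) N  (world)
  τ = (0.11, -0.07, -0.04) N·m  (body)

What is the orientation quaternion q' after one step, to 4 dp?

Hamilton product q⊗(0,ω) = (1.2020819, 0.6363963, -0.6363963, 0.0707107)
q' = normalize(q + ½dt·q⊗(0,ω)) = (0.0300, 0.7225, 0.6907, 0.0018)

q' = (0.0300, 0.7225, 0.6907, 0.0018)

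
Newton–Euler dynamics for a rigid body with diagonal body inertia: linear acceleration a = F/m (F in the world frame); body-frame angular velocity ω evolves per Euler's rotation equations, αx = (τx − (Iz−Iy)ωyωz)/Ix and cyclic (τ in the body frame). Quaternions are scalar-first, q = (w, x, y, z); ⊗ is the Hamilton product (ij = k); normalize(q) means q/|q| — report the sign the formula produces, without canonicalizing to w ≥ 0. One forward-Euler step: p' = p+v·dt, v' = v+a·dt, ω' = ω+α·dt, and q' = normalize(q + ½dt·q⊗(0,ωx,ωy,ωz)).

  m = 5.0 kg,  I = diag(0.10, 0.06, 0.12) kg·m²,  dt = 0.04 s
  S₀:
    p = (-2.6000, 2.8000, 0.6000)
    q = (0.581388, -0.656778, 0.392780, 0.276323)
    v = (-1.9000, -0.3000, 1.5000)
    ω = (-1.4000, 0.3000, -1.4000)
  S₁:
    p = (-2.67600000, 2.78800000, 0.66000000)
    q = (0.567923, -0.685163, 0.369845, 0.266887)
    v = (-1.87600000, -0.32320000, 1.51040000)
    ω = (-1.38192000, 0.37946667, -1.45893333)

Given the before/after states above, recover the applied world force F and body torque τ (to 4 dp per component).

F = (3.0000, -2.9000, 1.3000)
τ = (0.0200, 0.0800, -0.1600)

ω₁ − ω₀ = (0.01808000, 0.07946667, -0.05893333)
ω₀×(Iω₀) = (-0.0252, -0.0392, 0.0168)
applied torque τ = (0.0200, 0.0800, -0.1600)
v₁ − v₀ = (0.02400000, -0.02320000, 0.01040000)
applied force F = (3.0000, -2.9000, 1.3000)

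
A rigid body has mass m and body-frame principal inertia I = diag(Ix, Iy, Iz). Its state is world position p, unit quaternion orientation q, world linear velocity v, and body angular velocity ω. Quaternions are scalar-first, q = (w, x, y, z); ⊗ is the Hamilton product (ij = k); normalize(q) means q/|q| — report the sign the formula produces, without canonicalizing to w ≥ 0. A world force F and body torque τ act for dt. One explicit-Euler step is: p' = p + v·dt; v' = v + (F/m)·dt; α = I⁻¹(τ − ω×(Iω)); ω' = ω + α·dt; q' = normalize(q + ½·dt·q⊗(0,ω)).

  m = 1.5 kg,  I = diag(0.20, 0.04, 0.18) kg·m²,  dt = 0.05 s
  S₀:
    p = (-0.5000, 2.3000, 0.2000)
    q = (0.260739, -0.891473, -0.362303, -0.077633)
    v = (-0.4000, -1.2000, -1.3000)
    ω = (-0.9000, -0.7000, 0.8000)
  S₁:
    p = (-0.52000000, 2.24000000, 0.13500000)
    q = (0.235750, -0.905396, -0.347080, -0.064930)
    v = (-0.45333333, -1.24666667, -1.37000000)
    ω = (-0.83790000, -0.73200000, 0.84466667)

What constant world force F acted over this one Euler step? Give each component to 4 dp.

F = (-1.6000, -1.4000, -2.1000)

velocity change Δv = (-0.05333333, -0.04666667, -0.07000000)
applied force F = (-1.6000, -1.4000, -2.1000)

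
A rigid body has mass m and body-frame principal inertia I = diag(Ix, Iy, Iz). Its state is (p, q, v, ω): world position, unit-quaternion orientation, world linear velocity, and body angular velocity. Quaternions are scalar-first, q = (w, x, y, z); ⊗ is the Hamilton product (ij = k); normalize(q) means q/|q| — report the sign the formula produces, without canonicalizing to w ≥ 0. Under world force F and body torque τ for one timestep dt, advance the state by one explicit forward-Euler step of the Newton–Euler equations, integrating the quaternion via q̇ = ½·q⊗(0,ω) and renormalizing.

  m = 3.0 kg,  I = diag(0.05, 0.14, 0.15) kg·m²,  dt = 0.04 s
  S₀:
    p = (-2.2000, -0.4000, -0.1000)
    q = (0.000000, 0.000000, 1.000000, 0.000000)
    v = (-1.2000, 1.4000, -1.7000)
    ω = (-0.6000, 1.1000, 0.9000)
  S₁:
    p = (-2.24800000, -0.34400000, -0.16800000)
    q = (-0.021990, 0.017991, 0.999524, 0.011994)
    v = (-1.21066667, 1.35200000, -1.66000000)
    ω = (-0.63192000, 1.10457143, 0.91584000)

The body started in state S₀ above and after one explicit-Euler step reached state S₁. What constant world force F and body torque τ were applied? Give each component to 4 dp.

F = (-0.8000, -3.6000, 3.0000)
τ = (-0.0300, 0.0700, 0.0000)

Δω = ω₁−ω₀ = (-0.03192000, 0.00457143, 0.01584000)
I·α + gyro = (-0.0300, 0.0700, 0.0000)
Δv = v₁−v₀ = (-0.01066667, -0.04800000, 0.04000000)
m·(v₁−v₀)/dt = (-0.8000, -3.6000, 3.0000)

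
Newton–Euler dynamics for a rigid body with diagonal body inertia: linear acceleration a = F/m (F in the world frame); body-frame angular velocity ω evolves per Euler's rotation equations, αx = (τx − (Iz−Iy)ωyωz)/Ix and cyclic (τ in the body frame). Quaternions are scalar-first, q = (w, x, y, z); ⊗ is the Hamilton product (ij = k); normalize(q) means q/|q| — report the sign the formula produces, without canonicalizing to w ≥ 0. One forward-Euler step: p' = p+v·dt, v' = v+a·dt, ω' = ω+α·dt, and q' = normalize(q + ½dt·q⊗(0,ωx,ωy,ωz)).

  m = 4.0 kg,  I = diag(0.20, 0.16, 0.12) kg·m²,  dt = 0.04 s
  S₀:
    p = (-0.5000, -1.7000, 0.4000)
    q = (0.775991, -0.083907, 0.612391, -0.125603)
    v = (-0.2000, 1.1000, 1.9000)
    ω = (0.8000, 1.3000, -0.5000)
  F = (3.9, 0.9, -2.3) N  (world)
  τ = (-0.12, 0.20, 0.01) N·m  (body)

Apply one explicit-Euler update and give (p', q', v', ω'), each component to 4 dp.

p' = (-0.5080, -1.6560, 0.4760)
q' = (0.7598, -0.0743, 0.6294, -0.1453)
v' = (-0.1610, 1.1090, 1.8770)
ω' = (0.7708, 1.3580, -0.4828)

a = (0.9750, 0.2250, -0.5750)
new position p' = (-0.5080, -1.6560, 0.4760)
v + (F/m)dt = (-0.1610, 1.1090, 1.8770)
precession coupling ω×(Iω) = (0.0260, -0.0320, -0.0416)
angular accel α = (-0.7300, 1.4500, 0.4300)
ω' = ω + α·dt = (0.7708, 1.3580, -0.4828)
q⊗(0,ω) = (-0.7917842, 0.4778812, 0.8663524, -0.9869874)
q' = normalize(q + ½dt·q⊗(0,ω)) = (0.7598, -0.0743, 0.6294, -0.1453)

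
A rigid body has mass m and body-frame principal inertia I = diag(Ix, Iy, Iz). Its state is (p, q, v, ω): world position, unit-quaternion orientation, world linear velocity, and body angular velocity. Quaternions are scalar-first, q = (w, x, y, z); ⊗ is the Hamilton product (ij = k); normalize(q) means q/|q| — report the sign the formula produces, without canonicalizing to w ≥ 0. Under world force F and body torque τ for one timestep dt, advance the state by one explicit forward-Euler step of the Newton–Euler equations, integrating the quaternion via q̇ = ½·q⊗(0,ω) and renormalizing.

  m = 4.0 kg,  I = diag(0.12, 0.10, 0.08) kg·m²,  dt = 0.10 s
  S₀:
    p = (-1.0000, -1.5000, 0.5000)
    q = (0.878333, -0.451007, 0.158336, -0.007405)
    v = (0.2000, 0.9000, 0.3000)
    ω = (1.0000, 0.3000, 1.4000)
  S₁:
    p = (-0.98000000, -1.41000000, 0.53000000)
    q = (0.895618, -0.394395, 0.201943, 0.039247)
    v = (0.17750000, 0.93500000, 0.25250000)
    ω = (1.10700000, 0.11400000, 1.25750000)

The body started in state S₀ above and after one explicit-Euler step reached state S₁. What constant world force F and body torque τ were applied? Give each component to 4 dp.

F = (-0.9000, 1.4000, -1.9000)
τ = (0.1200, -0.1300, -0.1200)

Δv = v₁−v₀ = (-0.02250000, 0.03500000, -0.04750000)
m·(v₁−v₀)/dt = (-0.9000, 1.4000, -1.9000)
Δω = ω₁−ω₀ = (0.10700000, -0.18600000, -0.14250000)
ω₀×(Iω₀) = (-0.0084, 0.0560, -0.0060)
applied torque τ = (0.1200, -0.1300, -0.1200)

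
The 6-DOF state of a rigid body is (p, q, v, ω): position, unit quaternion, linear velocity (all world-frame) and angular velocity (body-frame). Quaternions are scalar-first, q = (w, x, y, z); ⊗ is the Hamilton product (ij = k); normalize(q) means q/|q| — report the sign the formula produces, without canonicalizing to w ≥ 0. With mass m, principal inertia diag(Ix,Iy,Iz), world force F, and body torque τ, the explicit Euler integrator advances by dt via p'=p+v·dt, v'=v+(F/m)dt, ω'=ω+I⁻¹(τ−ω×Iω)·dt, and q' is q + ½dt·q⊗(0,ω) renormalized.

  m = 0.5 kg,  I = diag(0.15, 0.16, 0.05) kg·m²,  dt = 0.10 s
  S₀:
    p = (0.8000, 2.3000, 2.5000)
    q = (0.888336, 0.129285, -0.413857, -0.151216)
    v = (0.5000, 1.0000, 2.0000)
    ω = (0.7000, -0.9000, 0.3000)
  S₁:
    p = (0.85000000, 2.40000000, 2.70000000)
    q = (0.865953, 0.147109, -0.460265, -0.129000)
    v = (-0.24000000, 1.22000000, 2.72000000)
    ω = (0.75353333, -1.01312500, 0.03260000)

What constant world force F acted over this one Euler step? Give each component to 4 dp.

F = (-3.7000, 1.1000, 3.6000)

v₁ − v₀ = (-0.74000000, 0.22000000, 0.72000000)
m·(v₁−v₀)/dt = (-3.7000, 1.1000, 3.6000)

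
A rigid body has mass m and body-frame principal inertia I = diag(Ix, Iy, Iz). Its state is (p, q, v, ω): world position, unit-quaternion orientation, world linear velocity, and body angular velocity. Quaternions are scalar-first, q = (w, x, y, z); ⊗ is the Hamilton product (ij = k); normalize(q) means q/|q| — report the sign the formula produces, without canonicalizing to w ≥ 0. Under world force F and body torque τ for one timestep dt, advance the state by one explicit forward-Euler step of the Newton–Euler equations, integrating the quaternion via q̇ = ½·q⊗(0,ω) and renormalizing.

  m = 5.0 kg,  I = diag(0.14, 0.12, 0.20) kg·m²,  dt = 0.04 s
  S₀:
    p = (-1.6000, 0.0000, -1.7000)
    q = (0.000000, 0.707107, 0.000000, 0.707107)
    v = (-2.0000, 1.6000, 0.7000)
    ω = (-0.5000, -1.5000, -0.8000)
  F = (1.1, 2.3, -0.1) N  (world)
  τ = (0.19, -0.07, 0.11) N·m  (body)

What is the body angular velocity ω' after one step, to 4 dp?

ω' = (-0.4731, -1.5153, -0.7750)

(τ − ω×Iω)/I = (0.6714, -0.3833, 0.6250)
new body rate ω' = (-0.4731, -1.5153, -0.7750)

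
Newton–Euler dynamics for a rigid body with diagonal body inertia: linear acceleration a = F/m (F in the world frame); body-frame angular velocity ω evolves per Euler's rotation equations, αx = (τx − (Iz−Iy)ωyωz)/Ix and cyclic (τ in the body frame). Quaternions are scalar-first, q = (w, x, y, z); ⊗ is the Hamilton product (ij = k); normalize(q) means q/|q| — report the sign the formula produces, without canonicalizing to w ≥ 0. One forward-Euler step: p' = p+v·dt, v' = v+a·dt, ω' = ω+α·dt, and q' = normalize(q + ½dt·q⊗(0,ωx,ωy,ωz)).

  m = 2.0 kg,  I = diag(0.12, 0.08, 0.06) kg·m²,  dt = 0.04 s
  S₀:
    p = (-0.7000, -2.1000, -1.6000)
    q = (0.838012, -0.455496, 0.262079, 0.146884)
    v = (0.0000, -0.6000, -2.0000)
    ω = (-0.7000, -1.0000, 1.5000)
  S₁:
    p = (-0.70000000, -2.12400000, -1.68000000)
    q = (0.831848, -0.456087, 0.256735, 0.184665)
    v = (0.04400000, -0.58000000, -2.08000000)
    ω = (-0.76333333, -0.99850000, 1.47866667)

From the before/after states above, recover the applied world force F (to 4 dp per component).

v₁ − v₀ = (0.04400000, 0.02000000, -0.08000000)
F = m·Δv/dt = (2.2000, 1.0000, -4.0000)

F = (2.2000, 1.0000, -4.0000)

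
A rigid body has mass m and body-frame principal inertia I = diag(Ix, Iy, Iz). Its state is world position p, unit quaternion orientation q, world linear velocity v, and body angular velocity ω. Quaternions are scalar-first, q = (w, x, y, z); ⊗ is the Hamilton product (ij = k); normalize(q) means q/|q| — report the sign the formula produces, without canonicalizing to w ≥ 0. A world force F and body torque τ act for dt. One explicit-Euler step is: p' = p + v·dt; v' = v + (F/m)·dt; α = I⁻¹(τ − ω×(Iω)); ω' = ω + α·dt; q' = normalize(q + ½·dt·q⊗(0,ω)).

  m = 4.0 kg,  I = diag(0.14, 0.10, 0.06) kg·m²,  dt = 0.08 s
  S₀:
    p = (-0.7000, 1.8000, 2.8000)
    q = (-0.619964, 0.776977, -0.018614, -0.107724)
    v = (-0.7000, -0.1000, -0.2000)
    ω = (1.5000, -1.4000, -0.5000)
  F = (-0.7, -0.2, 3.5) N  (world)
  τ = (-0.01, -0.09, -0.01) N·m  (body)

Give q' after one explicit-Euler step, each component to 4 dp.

q' = (-0.6674, 0.7315, 0.0251, -0.1372)

2q̇ = q⊗(0,ω) = (-1.2453871, -1.0714526, 1.0948521, -0.7498648)
updated quaternion q' = (-0.6674, 0.7315, 0.0251, -0.1372)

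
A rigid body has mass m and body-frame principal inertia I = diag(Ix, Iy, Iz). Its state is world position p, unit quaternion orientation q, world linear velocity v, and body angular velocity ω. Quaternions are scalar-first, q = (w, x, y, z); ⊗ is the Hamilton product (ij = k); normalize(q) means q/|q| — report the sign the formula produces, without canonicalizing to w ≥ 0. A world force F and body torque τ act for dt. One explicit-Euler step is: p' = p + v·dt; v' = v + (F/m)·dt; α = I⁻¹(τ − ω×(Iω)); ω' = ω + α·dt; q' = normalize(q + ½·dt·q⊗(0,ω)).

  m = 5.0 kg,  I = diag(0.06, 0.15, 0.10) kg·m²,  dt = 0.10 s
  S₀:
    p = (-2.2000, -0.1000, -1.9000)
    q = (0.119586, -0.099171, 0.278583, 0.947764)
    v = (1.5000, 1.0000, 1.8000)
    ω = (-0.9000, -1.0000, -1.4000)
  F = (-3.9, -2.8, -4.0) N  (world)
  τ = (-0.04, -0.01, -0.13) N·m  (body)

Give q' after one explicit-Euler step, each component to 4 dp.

2q̇ = q⊗(0,ω) = (1.5161987, 0.4501204, -1.1114130, 0.1824753)
q' = normalize(q + ½dt·q⊗(0,ω)) = (0.1945, -0.0763, 0.2220, 0.9524)

q' = (0.1945, -0.0763, 0.2220, 0.9524)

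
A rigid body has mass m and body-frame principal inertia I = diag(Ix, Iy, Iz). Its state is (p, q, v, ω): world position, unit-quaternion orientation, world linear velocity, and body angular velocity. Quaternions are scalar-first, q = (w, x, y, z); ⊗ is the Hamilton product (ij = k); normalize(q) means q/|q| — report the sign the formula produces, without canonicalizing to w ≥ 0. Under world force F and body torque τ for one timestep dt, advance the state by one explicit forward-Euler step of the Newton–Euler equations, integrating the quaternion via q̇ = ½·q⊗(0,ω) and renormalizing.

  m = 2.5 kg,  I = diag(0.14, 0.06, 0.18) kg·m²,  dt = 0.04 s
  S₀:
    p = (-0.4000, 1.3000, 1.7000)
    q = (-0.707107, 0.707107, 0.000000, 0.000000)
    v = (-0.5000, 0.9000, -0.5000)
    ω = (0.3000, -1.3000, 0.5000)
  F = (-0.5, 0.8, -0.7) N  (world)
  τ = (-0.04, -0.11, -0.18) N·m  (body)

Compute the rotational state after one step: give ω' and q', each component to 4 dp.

α = I⁻¹(τ − ω×Iω) = (0.2714, -1.7333, -1.1733)
ω' = ω + α·dt = (0.3109, -1.3693, 0.4531)
2q̇ = q⊗(0,ω) = (-0.2121321, -0.2121321, 0.5656856, -1.2727926)
q + ½dt·q⊗(0,ω), renormalized = (-0.7111, 0.7026, 0.0113, -0.0254)

ω' = (0.3109, -1.3693, 0.4531)
q' = (-0.7111, 0.7026, 0.0113, -0.0254)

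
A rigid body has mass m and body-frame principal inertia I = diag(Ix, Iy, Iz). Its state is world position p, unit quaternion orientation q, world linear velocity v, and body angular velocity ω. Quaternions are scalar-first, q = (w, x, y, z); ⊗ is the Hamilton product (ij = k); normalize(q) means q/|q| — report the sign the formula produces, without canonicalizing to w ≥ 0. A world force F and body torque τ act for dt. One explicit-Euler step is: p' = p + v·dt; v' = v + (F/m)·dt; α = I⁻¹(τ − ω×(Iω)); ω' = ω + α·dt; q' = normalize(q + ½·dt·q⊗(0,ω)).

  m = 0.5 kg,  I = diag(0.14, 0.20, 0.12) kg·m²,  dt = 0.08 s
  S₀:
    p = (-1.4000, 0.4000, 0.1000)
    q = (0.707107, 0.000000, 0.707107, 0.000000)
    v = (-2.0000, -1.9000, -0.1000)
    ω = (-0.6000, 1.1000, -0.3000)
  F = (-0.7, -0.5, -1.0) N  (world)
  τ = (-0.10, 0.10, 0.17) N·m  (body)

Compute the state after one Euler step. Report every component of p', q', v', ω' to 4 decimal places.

a = (-1.4000, -1.0000, -2.0000)
p + v·dt = (-1.5600, 0.2480, 0.0920)
v + (F/m)dt = (-2.1120, -1.9800, -0.2600)
precession coupling ω×(Iω) = (0.0264, 0.0036, -0.0396)
(τ − ω×Iω)/I = (-0.9029, 0.4820, 1.7467)
ω' = ω + α·dt = (-0.6722, 1.1386, -0.1603)
q⊗(0,ω) = (-0.7778177, -0.6363963, 0.7778177, 0.2121321)
updated quaternion q' = (0.6751, -0.0254, 0.7372, 0.0085)

p' = (-1.5600, 0.2480, 0.0920)
q' = (0.6751, -0.0254, 0.7372, 0.0085)
v' = (-2.1120, -1.9800, -0.2600)
ω' = (-0.6722, 1.1386, -0.1603)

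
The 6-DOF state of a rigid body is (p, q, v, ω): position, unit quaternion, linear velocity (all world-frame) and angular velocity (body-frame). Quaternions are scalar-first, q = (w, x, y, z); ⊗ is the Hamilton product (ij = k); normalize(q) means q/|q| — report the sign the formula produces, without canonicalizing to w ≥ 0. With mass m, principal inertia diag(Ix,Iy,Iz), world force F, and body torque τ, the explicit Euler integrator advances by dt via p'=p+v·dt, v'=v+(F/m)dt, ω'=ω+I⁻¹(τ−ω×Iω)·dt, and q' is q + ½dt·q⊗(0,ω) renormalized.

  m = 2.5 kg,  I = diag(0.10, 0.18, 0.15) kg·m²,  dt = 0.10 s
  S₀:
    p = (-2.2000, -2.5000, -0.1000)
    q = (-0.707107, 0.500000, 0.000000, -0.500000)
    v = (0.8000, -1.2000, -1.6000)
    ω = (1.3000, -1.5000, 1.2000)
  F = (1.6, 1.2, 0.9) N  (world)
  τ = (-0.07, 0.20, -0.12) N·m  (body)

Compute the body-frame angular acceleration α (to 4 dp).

gyro term ω×Iω = (0.0540, -0.0780, -0.1560)
α = I⁻¹(τ − ω×Iω) = (-1.2400, 1.5444, 0.2400)

α = (-1.2400, 1.5444, 0.2400)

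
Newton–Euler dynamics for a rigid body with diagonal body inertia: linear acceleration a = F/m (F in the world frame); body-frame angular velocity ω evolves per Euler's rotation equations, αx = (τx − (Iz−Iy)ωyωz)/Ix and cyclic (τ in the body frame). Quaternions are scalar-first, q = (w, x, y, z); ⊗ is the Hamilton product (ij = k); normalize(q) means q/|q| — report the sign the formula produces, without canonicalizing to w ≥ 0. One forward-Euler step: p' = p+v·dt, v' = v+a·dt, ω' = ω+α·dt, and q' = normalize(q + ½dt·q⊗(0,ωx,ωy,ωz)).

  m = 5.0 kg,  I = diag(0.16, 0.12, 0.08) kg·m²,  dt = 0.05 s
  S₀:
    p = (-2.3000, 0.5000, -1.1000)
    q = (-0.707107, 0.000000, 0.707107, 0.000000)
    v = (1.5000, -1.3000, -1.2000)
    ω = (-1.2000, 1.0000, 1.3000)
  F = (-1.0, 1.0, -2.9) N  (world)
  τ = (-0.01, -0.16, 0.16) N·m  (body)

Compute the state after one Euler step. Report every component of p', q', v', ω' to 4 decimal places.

angular accel α = (0.2625, -0.2933, 1.4000)
ω' = ω + α·dt = (-1.1869, 0.9853, 1.3700)
Hamilton product q⊗(0,ω) = (-0.7071070, 1.7677675, -0.7071070, -0.0707107)
q' = normalize(q + ½dt·q⊗(0,ω)) = (-0.7239, 0.0441, 0.6885, -0.0018)
p' = p + v·dt = (-2.2250, 0.4350, -1.1600)
v + (F/m)dt = (1.4900, -1.2900, -1.2290)

p' = (-2.2250, 0.4350, -1.1600)
q' = (-0.7239, 0.0441, 0.6885, -0.0018)
v' = (1.4900, -1.2900, -1.2290)
ω' = (-1.1869, 0.9853, 1.3700)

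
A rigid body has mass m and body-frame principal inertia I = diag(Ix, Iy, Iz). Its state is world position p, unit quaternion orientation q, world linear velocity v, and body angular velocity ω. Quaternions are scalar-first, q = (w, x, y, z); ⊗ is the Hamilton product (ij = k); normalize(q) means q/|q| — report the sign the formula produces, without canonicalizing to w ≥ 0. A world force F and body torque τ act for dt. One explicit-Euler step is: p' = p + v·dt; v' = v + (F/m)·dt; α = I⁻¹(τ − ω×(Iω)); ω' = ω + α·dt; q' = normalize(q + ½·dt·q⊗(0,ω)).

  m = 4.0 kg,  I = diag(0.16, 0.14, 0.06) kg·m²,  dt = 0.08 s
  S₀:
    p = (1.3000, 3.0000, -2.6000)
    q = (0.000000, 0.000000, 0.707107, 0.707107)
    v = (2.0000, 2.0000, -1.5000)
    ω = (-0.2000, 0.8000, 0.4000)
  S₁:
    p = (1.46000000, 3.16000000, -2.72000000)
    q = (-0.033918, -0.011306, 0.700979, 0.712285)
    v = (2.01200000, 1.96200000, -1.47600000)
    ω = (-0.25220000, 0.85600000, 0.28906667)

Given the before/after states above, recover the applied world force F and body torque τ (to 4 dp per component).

F = (0.6000, -1.9000, 1.2000)
τ = (-0.1300, 0.0900, -0.0800)

ω₁ − ω₀ = (-0.05220000, 0.05600000, -0.11093333)
ω₀×(Iω₀) = (-0.0256, -0.0080, 0.0032)
I·α + gyro = (-0.1300, 0.0900, -0.0800)
v₁ − v₀ = (0.01200000, -0.03800000, 0.02400000)
applied force F = (0.6000, -1.9000, 1.2000)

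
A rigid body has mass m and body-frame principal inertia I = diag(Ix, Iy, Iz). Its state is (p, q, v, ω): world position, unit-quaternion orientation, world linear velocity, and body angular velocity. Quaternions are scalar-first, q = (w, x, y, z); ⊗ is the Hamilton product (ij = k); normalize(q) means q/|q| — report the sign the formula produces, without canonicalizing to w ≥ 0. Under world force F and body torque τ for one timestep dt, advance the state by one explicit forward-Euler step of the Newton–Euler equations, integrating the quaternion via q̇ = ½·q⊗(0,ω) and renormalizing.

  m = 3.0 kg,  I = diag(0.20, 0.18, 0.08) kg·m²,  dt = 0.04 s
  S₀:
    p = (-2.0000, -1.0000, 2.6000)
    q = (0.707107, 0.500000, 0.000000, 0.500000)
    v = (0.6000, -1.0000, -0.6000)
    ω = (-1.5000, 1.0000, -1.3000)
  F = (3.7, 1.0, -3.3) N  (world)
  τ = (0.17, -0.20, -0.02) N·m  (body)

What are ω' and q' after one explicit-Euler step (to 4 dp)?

ω' = (-1.4920, 0.9036, -1.3250)
q' = (0.7344, 0.4683, 0.0121, 0.4911)

gyro term ω×Iω = (0.1300, 0.2340, 0.0300)
α = I⁻¹(τ − ω×Iω) = (0.2000, -2.4111, -0.6250)
ω' = ω + α·dt = (-1.4920, 0.9036, -1.3250)
2q̇ = q⊗(0,ω) = (1.4000000, -1.5606605, 0.6071070, -0.4192391)
updated quaternion q' = (0.7344, 0.4683, 0.0121, 0.4911)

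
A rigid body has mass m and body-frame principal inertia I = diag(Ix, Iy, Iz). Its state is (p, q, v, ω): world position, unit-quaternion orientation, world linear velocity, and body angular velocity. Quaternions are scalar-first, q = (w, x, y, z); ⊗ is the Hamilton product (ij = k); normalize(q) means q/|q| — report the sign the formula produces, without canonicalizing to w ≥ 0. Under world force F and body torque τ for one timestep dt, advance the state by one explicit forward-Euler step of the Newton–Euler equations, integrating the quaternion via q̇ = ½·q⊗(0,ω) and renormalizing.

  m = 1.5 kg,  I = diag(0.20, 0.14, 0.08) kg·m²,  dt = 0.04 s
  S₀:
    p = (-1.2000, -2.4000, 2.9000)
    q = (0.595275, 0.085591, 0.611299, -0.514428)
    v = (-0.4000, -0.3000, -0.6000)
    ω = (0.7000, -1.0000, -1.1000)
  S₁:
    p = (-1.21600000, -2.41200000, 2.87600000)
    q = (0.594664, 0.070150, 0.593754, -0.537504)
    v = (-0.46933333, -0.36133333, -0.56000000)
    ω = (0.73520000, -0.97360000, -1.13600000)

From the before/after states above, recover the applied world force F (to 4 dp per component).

velocity change Δv = (-0.06933333, -0.06133333, 0.04000000)
m·(v₁−v₀)/dt = (-2.6000, -2.3000, 1.5000)

F = (-2.6000, -2.3000, 1.5000)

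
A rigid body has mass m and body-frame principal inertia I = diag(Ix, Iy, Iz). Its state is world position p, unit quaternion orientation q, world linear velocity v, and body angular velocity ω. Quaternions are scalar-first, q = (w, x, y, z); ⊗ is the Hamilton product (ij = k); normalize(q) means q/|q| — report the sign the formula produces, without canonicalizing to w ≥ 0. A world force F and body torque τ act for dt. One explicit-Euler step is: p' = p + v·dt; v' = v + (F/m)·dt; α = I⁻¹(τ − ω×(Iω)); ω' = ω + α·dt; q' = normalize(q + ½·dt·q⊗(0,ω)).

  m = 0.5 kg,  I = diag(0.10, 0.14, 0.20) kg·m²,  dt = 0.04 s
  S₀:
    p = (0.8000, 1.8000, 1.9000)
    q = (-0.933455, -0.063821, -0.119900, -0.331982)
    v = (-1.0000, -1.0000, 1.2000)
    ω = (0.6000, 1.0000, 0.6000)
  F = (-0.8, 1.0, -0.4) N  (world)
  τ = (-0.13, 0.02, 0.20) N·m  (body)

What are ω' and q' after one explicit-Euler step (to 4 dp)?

ω' = (0.5336, 1.0160, 0.6352)
q' = (-0.9260, -0.0698, -0.1417, -0.3429)

(τ − ω×Iω)/I = (-1.6600, 0.4000, 0.8800)
new body rate ω' = (0.5336, 1.0160, 0.6352)
Hamilton product q⊗(0,ω) = (0.3573818, -0.3000310, -1.0943516, -0.5519540)
q' = normalize(q + ½dt·q⊗(0,ω)) = (-0.9260, -0.0698, -0.1417, -0.3429)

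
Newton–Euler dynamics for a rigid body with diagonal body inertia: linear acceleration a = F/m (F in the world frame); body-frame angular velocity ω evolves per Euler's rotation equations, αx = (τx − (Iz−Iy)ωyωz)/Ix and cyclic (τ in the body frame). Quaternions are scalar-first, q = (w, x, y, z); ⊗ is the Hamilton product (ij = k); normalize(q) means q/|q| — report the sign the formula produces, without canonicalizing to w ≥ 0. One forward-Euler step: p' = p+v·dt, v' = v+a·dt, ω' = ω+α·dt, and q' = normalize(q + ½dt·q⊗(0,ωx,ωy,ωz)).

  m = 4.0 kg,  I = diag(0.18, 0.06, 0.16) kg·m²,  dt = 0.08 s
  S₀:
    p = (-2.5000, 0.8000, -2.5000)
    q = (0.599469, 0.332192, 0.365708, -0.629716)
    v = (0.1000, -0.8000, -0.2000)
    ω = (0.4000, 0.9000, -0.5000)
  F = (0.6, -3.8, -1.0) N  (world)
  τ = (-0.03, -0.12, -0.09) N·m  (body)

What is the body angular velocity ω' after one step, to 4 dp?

(τ − ω×Iω)/I = (0.0833, -1.9333, -0.2925)
new body rate ω' = (0.4067, 0.7453, -0.5234)

ω' = (0.4067, 0.7453, -0.5234)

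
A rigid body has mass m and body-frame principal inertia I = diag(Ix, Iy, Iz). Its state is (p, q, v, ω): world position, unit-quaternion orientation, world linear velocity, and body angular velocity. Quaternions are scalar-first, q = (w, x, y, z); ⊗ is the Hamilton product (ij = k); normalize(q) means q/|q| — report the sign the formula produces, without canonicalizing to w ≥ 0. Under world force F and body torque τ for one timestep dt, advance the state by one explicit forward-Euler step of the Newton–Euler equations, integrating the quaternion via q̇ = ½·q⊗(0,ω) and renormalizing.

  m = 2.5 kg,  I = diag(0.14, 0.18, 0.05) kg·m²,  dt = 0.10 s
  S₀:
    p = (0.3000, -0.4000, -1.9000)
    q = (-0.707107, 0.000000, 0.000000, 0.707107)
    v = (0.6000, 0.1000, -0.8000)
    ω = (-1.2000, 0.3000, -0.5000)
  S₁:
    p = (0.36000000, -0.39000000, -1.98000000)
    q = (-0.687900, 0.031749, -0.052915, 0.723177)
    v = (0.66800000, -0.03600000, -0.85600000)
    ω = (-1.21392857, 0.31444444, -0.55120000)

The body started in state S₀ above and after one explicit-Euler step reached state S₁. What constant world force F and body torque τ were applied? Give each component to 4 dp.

F = (1.7000, -3.4000, -1.4000)
τ = (0.0000, 0.0800, -0.0400)

velocity change Δv = (0.06800000, -0.13600000, -0.05600000)
F = m·Δv/dt = (1.7000, -3.4000, -1.4000)
Δω = ω₁−ω₀ = (-0.01392857, 0.01444444, -0.05120000)
applied torque τ = (0.0000, 0.0800, -0.0400)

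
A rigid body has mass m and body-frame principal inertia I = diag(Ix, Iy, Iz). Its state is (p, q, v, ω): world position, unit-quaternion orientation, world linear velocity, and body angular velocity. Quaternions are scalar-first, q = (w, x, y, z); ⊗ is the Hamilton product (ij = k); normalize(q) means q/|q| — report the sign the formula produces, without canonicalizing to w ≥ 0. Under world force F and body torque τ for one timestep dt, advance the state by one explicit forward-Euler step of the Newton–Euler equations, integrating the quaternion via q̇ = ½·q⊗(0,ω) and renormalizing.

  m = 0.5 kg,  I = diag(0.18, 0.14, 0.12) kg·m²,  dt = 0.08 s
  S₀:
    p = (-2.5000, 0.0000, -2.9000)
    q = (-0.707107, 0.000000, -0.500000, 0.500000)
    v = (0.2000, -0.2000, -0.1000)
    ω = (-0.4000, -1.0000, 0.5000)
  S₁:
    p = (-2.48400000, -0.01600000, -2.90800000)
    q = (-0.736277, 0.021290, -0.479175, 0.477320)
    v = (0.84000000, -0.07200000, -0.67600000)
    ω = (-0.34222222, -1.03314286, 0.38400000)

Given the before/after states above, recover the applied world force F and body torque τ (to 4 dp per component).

velocity change Δv = (0.64000000, 0.12800000, -0.57600000)
F = m·Δv/dt = (4.0000, 0.8000, -3.6000)
ω₁ − ω₀ = (0.05777778, -0.03314286, -0.11600000)
τ = I·(Δω/dt) + ω₀×(Iω₀) = (0.1400, -0.0700, -0.1900)

F = (4.0000, 0.8000, -3.6000)
τ = (0.1400, -0.0700, -0.1900)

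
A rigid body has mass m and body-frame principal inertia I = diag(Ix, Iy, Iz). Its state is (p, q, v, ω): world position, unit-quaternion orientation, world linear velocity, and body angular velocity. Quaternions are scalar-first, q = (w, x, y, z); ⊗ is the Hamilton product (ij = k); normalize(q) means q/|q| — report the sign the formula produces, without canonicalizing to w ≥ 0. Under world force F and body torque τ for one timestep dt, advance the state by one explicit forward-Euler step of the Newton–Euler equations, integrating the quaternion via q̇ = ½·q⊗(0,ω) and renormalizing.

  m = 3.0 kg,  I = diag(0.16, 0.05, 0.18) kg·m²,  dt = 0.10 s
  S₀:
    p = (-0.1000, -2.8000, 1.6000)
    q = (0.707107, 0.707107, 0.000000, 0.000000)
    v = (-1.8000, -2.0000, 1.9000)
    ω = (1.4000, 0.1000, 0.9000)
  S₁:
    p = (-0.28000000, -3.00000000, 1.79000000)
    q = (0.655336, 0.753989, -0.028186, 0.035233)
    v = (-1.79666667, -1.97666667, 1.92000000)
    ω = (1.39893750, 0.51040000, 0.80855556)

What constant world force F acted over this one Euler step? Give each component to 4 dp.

Δv = v₁−v₀ = (0.00333333, 0.02333333, 0.02000000)
F = m·Δv/dt = (0.1000, 0.7000, 0.6000)

F = (0.1000, 0.7000, 0.6000)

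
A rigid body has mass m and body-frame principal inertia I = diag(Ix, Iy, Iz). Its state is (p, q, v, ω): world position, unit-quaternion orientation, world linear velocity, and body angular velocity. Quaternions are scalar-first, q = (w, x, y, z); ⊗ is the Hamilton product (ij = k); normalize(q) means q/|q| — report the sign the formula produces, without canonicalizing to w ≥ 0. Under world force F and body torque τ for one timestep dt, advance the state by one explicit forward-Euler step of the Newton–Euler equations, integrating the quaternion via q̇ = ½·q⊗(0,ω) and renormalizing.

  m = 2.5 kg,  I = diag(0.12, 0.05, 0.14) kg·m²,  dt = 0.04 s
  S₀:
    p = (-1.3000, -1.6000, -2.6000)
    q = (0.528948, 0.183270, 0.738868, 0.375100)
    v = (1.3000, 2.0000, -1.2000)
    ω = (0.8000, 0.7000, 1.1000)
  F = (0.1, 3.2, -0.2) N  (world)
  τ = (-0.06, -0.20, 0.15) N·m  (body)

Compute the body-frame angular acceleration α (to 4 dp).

ω×(Iω) gyroscopic = (0.0693, -0.0176, -0.0392)
α = I⁻¹(τ − ω×Iω) = (-1.0775, -3.6480, 1.3514)

α = (-1.0775, -3.6480, 1.3514)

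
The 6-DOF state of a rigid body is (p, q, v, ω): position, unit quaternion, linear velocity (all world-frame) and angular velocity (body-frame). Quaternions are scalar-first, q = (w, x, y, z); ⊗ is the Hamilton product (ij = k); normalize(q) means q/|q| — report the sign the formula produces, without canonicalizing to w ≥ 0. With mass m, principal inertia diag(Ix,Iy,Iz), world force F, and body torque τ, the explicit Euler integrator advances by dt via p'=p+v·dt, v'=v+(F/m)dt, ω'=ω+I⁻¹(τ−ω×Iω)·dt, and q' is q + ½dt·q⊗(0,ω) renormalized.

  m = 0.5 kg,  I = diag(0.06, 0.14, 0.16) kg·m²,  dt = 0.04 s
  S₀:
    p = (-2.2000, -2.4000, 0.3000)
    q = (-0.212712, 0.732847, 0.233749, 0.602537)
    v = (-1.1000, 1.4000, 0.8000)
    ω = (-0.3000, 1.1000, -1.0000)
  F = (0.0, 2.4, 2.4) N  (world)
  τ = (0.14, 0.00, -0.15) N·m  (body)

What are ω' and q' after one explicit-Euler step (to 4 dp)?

precession coupling ω×(Iω) = (-0.0220, -0.0300, -0.0264)
(τ − ω×Iω)/I = (2.7000, 0.2143, -0.7725)
new body rate ω' = (-0.1920, 1.1086, -1.0309)
2q̇ = q⊗(0,ω) = (0.5652672, -0.8327261, 0.3181027, 1.0889684)
updated quaternion q' = (-0.2013, 0.7159, 0.2400, 0.6240)

ω' = (-0.1920, 1.1086, -1.0309)
q' = (-0.2013, 0.7159, 0.2400, 0.6240)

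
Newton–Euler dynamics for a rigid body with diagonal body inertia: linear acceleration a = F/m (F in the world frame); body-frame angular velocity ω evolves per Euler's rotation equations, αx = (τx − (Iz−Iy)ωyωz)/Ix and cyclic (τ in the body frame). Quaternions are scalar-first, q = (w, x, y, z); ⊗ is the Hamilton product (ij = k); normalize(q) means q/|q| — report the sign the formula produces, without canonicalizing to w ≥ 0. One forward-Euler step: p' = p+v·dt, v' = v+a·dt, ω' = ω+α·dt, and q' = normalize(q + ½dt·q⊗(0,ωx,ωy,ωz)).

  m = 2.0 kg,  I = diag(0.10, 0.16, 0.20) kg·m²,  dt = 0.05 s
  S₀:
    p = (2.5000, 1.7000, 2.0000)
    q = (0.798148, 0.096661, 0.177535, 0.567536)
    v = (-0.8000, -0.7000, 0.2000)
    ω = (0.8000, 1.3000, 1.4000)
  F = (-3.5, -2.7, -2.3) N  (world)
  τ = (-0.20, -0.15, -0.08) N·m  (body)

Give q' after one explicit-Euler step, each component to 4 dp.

q' = (0.7696, 0.1003, 0.2112, 0.5943)

q⊗(0,ω) = (-1.1026747, 0.1492706, 1.3562958, 1.1010385)
q + ½dt·q⊗(0,ω), renormalized = (0.7696, 0.1003, 0.2112, 0.5943)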